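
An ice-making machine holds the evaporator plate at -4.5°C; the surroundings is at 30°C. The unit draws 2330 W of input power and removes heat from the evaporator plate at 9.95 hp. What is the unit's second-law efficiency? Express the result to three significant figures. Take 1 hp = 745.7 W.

Converting, Q̇_C = 9.950 hp = 7420 W, so COP_actual = Q̇_C/Ẇ = 7420/2330 = 3.184.
In absolute terms T_C = 268.65 K and T_H = 303.15 K, so ΔT = 34.50 K.
COP_Carnot = T_C/ΔT = 268.65/34.50 = 7.787.
η_II = COP_actual/COP_Carnot = 3.184/7.787 = 0.4089.

0.409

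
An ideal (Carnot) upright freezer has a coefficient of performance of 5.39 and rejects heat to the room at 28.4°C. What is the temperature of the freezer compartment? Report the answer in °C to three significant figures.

For a Carnot refrigerator COP_R = T_C/(T_H − T_C), so T_C = COP·T_H/(1 + COP).
With T_H = 301.55 K, T_C = 5.39 × 301.55/6.390 = 254.36 K.
Converting, 254.36 K = -18.79°C.

-18.8 °C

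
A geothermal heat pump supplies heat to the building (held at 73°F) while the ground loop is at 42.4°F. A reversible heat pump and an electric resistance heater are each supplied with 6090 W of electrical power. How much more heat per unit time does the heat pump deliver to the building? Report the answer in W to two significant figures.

In absolute terms T_C = 278.93 K and T_H = 295.93 K, so ΔT = 17.00 K.
COP_Carnot = T_H/ΔT = 295.93/17.00 = 17.41.
The heat pump delivers Q̇_H = COP × Ẇ = 106000 W; the resistance heater delivers Ẇ = 6090 W.
Extra = (COP − 1)·Ẇ = 99920 W.

100000 W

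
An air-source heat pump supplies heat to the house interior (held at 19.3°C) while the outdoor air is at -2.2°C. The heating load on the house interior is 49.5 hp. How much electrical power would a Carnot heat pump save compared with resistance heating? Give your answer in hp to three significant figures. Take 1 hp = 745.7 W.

45.9 hp

In absolute terms T_C = 270.95 K and T_H = 292.45 K, so ΔT = 21.50 K.
COP_Carnot = T_H/ΔT = 292.45/21.50 = 13.60.
Resistance heating needs Ẇ_res = Q̇_H = 49.50 hp; the reversible heat pump needs only Ẇ_hp = Q̇_H/COP = 3.639 hp.
Saving = 49.50 − 3.639 = 45.86 hp.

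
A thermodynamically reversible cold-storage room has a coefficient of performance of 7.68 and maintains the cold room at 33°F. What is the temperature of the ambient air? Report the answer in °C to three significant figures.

COP_R = T_C/(T_H − T_C) gives T_H − T_C = T_C/COP.
With T_C = 273.71 K, T_H = 273.71 × (1 + 1/7.68) = 309.34 K.
Converting, 309.34 K = 36.19°C.

36.2 °C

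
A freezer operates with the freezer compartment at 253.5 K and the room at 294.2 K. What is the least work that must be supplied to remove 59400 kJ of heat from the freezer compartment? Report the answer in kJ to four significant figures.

The reservoir spacing is ΔT = 294.2 − 253.5 = 40.70 K.
The reversible limit is COP_R = T_C/ΔT = 6.229, so W_min = Q_C/COP = Q_C·ΔT/T_C.
W_min = 59400 × 40.70/253.50 = 9537 kJ.

9537 kJ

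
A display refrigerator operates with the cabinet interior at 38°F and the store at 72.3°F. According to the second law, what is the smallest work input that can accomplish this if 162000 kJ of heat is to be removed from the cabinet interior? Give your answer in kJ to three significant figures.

11200 kJ

In absolute terms T_C = 276.48 K and T_H = 295.54 K, so ΔT = 19.06 K.
The reversible limit is COP_R = T_C/ΔT = 14.51, so W_min = Q_C/COP = Q_C·ΔT/T_C.
W_min = 162000 × 19.06/276.48 = 11170 kJ.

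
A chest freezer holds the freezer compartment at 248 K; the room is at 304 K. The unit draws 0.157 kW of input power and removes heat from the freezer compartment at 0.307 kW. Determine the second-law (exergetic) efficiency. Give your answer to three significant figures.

COP_actual = Q̇_C/Ẇ = 0.3070/0.1570 = 1.955.
The reservoir spacing is ΔT = 304 − 248 = 56.00 K.
COP_Carnot = T_C/ΔT = 248.00/56.00 = 4.429.
η_II = COP_actual/COP_Carnot = 1.955/4.429 = 0.4415.

0.442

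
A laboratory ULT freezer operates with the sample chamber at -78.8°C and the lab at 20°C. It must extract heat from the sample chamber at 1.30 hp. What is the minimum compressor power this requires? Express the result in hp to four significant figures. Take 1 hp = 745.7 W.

0.6609 hp

In absolute terms T_C = 194.35 K and T_H = 293.15 K, so ΔT = 98.80 K.
COP_Carnot = T_C/ΔT = 194.35/98.80 = 1.967.
Ẇ_min = Q̇/COP_Carnot = 1.300/1.967 = 0.6609 hp.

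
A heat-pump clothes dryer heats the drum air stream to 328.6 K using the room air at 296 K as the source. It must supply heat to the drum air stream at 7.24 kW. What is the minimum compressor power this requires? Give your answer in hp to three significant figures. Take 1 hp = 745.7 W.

0.963 hp

The reservoir spacing is ΔT = 328.6 − 296 = 32.60 K.
COP_Carnot = T_H/ΔT = 328.60/32.60 = 10.08.
Ẇ_min = Q̇/COP_Carnot = 7.240/10.08 = 0.7183 kW = 0.9632 hp.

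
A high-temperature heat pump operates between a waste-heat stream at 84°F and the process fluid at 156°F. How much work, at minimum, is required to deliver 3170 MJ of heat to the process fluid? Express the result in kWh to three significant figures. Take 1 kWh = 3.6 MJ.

103 kWh

In absolute terms T_C = 302.04 K and T_H = 342.04 K, so ΔT = 40.00 K.
The reversible limit is COP_HP = T_H/ΔT = 8.551, so W_min = Q_H/COP = Q_H·ΔT/T_H.
W_min = 3170 × 40.00/342.04 = 370.7 MJ = 103.0 kWh.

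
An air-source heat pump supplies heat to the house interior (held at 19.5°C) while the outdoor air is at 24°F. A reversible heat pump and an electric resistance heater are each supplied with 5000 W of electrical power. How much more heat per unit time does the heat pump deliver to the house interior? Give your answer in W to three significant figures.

56100 W

In absolute terms T_C = 268.71 K and T_H = 292.65 K, so ΔT = 23.94 K.
COP_Carnot = T_H/ΔT = 292.65/23.94 = 12.22.
The heat pump delivers Q̇_H = COP × Ẇ = 61110 W; the resistance heater delivers Ẇ = 5000 W.
Extra = (COP − 1)·Ẇ = 56110 W.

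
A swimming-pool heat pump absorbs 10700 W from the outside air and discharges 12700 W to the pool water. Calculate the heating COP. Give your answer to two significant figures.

6.4

The first law gives Q̇_H = Q̇_C + Ẇ, so the three rates are Q̇_C = 10700, Q̇_H = 12700, Ẇ = 2000 W.
COP_HP = Q̇_H/Ẇ = 12700/2000 = 6.350.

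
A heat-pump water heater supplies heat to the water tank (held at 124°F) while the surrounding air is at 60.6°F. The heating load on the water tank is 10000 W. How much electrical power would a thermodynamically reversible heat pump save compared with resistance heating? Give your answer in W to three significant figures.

In absolute terms T_C = 289.04 K and T_H = 324.26 K, so ΔT = 35.22 K.
COP_Carnot = T_H/ΔT = 324.26/35.22 = 9.206.
Resistance heating needs Ẇ_res = Q̇_H = 10000 W; the reversible heat pump needs only Ẇ_hp = Q̇_H/COP = 1086 W.
Saving = 10000 − 1086 = 8914 W.

8910 W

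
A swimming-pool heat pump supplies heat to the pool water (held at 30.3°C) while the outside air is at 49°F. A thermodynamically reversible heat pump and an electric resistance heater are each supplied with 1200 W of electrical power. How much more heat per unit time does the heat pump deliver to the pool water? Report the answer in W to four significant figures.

In absolute terms T_C = 282.59 K and T_H = 303.45 K, so ΔT = 20.86 K.
COP_Carnot = T_H/ΔT = 303.45/20.86 = 14.55.
The heat pump delivers Q̇_H = COP × Ẇ = 17460 W; the resistance heater delivers Ẇ = 1200 W.
Extra = (COP − 1)·Ẇ = 16260 W.

16260 W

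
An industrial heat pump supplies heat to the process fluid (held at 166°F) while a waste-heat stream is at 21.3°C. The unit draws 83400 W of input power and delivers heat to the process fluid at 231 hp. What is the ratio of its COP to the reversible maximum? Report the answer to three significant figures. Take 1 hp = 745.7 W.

Converting, Q̇_H = 231.0 hp = 172300 W, so COP_actual = Q̇_H/Ẇ = 172300/83400 = 2.065.
In absolute terms T_C = 294.45 K and T_H = 347.59 K, so ΔT = 53.14 K.
COP_Carnot = T_H/ΔT = 347.59/53.14 = 6.541.
η_II = COP_actual/COP_Carnot = 2.065/6.541 = 0.3158.

0.316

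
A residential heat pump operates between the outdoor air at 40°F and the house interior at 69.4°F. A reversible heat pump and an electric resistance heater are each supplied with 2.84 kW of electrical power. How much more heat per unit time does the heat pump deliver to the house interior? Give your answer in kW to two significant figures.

In absolute terms T_C = 277.59 K and T_H = 293.93 K, so ΔT = 16.33 K.
COP_Carnot = T_H/ΔT = 293.93/16.33 = 18.00.
The heat pump delivers Q̇_H = COP × Ẇ = 51.11 kW; the resistance heater delivers Ẇ = 2.840 kW.
Extra = (COP − 1)·Ẇ = 48.27 kW.

48 kW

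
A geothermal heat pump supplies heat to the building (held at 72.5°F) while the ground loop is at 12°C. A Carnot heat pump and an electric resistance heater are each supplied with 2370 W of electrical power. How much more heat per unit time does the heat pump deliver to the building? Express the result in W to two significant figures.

In absolute terms T_C = 285.15 K and T_H = 295.65 K, so ΔT = 10.50 K.
COP_Carnot = T_H/ΔT = 295.65/10.50 = 28.16.
The heat pump delivers Q̇_H = COP × Ẇ = 66730 W; the resistance heater delivers Ẇ = 2370 W.
Extra = (COP − 1)·Ẇ = 64360 W.

64000 W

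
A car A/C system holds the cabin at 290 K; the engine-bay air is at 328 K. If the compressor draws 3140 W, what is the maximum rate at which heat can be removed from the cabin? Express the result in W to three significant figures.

The reservoir spacing is ΔT = 328 − 290 = 38.00 K.
COP_Carnot = T_C/ΔT = 290.00/38.00 = 7.632.
Q̇_max = COP_Carnot × Ẇ = 7.632 × 3140 W = 23960 W.

24000 W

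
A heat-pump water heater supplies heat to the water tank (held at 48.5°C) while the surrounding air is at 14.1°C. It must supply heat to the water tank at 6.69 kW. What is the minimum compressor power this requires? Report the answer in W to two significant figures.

720 W

In absolute terms T_C = 287.25 K and T_H = 321.65 K, so ΔT = 34.40 K.
COP_Carnot = T_H/ΔT = 321.65/34.40 = 9.350.
Ẇ_min = Q̇/COP_Carnot = 6.690/9.350 = 0.7155 kW = 715.5 W.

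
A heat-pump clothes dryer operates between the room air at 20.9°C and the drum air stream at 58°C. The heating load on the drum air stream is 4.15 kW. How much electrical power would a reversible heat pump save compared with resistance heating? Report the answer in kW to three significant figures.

In absolute terms T_C = 294.05 K and T_H = 331.15 K, so ΔT = 37.10 K.
COP_Carnot = T_H/ΔT = 331.15/37.10 = 8.926.
Resistance heating needs Ẇ_res = Q̇_H = 4.150 kW; the reversible heat pump needs only Ẇ_hp = Q̇_H/COP = 0.4649 kW.
Saving = 4.150 − 0.4649 = 3.685 kW.

3.69 kW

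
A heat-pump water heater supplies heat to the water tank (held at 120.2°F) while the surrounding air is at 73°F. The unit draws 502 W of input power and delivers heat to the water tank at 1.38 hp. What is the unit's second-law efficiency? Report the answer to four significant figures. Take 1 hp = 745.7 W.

Converting, Q̇_H = 1.380 hp = 1029 W, so COP_actual = Q̇_H/Ẇ = 1029/502.0 = 2.050.
In absolute terms T_C = 295.93 K and T_H = 322.15 K, so ΔT = 26.22 K.
COP_Carnot = T_H/ΔT = 322.15/26.22 = 12.29.
η_II = COP_actual/COP_Carnot = 2.050/12.29 = 0.1669.

0.1669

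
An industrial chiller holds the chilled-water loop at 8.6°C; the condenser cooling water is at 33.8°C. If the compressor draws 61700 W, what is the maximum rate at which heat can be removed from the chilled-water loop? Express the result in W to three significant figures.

In absolute terms T_C = 281.75 K and T_H = 306.95 K, so ΔT = 25.20 K.
COP_Carnot = T_C/ΔT = 281.75/25.20 = 11.18.
Q̇_max = COP_Carnot × Ẇ = 11.18 × 61700 W = 689800 W.

690000 W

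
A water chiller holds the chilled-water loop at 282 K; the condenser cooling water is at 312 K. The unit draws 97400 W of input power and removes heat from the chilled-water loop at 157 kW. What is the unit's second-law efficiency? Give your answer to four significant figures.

0.1715

Converting, Q̇_C = 157.0 kW = 157000 W, so COP_actual = Q̇_C/Ẇ = 157000/97400 = 1.612.
The reservoir spacing is ΔT = 312 − 282 = 30.00 K.
COP_Carnot = T_C/ΔT = 282.00/30.00 = 9.400.
η_II = COP_actual/COP_Carnot = 1.612/9.400 = 0.1715.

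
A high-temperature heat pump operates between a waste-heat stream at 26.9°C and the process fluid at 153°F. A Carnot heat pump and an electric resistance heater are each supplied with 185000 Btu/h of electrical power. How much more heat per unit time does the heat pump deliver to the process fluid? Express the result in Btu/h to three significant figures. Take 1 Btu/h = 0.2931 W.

In absolute terms T_C = 300.05 K and T_H = 340.37 K, so ΔT = 40.32 K.
COP_Carnot = T_H/ΔT = 340.37/40.32 = 8.441.
The heat pump delivers Q̇_H = COP × Ẇ = 1562000 Btu/h; the resistance heater delivers Ẇ = 185000 Btu/h.
Extra = (COP − 1)·Ẇ = 1377000 Btu/h.

1380000 Btu/h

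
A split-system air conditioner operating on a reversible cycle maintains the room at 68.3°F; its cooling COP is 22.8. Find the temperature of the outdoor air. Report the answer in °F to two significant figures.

91 °F

COP_R = T_C/(T_H − T_C) gives T_H − T_C = T_C/COP.
With T_C = 293.32 K, T_H = 293.32 × (1 + 1/22.8) = 306.18 K.
Converting, 306.18 K = 91.46°F.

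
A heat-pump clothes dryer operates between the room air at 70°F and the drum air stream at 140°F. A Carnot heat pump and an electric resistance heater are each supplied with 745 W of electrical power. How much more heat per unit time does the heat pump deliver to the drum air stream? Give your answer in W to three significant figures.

5640 W

In absolute terms T_C = 294.26 K and T_H = 333.15 K, so ΔT = 38.89 K.
COP_Carnot = T_H/ΔT = 333.15/38.89 = 8.567.
The heat pump delivers Q̇_H = COP × Ẇ = 6382 W; the resistance heater delivers Ẇ = 745.0 W.
Extra = (COP − 1)·Ẇ = 5637 W.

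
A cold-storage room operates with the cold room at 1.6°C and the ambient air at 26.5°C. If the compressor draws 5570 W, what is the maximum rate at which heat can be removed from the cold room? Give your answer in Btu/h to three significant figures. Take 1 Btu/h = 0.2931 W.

In absolute terms T_C = 274.75 K and T_H = 299.65 K, so ΔT = 24.90 K.
COP_Carnot = T_C/ΔT = 274.75/24.90 = 11.03.
Q̇_max = COP_Carnot × Ẇ = 11.03 × 5570 W = 61460 W = 209700 Btu/h.

210000 Btu/h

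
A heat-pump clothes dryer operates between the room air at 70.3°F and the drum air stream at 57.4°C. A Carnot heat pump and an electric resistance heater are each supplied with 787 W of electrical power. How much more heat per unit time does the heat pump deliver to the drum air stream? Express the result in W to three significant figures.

6410 W

In absolute terms T_C = 294.43 K and T_H = 330.55 K, so ΔT = 36.12 K.
COP_Carnot = T_H/ΔT = 330.55/36.12 = 9.151.
The heat pump delivers Q̇_H = COP × Ẇ = 7202 W; the resistance heater delivers Ẇ = 787.0 W.
Extra = (COP − 1)·Ẇ = 6415 W.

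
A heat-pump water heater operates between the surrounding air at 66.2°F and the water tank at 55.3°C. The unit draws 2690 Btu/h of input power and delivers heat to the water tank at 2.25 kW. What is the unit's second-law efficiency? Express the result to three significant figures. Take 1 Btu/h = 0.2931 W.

Converting, Q̇_H = 2.250 kW = 7677 Btu/h, so COP_actual = Q̇_H/Ẇ = 7677/2690 = 2.854.
In absolute terms T_C = 292.15 K and T_H = 328.45 K, so ΔT = 36.30 K.
COP_Carnot = T_H/ΔT = 328.45/36.30 = 9.048.
η_II = COP_actual/COP_Carnot = 2.854/9.048 = 0.3154.

0.315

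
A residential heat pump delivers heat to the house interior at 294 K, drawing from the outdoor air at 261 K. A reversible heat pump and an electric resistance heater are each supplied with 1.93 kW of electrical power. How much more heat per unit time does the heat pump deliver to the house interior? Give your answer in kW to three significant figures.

15.3 kW

The reservoir spacing is ΔT = 294 − 261 = 33.00 K.
COP_Carnot = T_H/ΔT = 294.00/33.00 = 8.909.
The heat pump delivers Q̇_H = COP × Ẇ = 17.19 kW; the resistance heater delivers Ẇ = 1.930 kW.
Extra = (COP − 1)·Ẇ = 15.26 kW.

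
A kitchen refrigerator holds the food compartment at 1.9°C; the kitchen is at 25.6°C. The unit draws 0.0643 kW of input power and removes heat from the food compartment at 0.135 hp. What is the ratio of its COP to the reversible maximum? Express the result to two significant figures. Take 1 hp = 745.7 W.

Converting, Q̇_C = 0.1350 hp = 0.1007 kW, so COP_actual = Q̇_C/Ẇ = 0.1007/0.06430 = 1.566.
In absolute terms T_C = 275.05 K and T_H = 298.75 K, so ΔT = 23.70 K.
COP_Carnot = T_C/ΔT = 275.05/23.70 = 11.61.
η_II = COP_actual/COP_Carnot = 1.566/11.61 = 0.1349.

0.13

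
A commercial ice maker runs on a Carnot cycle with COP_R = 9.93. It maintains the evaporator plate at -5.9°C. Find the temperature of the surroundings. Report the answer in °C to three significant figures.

COP_R = T_C/(T_H − T_C) gives T_H − T_C = T_C/COP.
With T_C = 267.25 K, T_H = 267.25 × (1 + 1/9.93) = 294.16 K.
Converting, 294.16 K = 21.01°C.

21.0 °C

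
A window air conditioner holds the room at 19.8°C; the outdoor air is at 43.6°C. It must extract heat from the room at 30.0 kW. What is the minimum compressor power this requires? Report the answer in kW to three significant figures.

In absolute terms T_C = 292.95 K and T_H = 316.75 K, so ΔT = 23.80 K.
COP_Carnot = T_C/ΔT = 292.95/23.80 = 12.31.
Ẇ_min = Q̇/COP_Carnot = 30.00/12.31 = 2.437 kW.

2.44 kW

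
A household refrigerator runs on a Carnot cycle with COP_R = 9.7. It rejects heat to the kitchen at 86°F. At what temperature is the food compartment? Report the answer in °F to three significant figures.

35.0 °F

For a Carnot refrigerator COP_R = T_C/(T_H − T_C), so T_C = COP·T_H/(1 + COP).
With T_H = 303.15 K, T_C = 9.7 × 303.15/10.70 = 274.82 K.
Converting, 274.82 K = 35.00°F.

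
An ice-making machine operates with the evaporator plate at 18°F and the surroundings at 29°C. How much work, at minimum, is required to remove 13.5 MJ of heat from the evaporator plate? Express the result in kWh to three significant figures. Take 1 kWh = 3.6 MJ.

0.520 kWh

In absolute terms T_C = 265.37 K and T_H = 302.15 K, so ΔT = 36.78 K.
The reversible limit is COP_R = T_C/ΔT = 7.216, so W_min = Q_C/COP = Q_C·ΔT/T_C.
W_min = 13.50 × 36.78/265.37 = 1.871 MJ = 0.5197 kWh.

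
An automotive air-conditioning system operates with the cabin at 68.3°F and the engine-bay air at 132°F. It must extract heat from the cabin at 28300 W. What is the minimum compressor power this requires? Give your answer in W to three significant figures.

In absolute terms T_C = 293.32 K and T_H = 328.71 K, so ΔT = 35.39 K.
COP_Carnot = T_C/ΔT = 293.32/35.39 = 8.288.
Ẇ_min = Q̇/COP_Carnot = 28300/8.288 = 3414 W.

3410 W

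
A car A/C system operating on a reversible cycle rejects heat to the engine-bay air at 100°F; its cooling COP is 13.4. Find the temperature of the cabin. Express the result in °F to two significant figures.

For a Carnot refrigerator COP_R = T_C/(T_H − T_C), so T_C = COP·T_H/(1 + COP).
With T_H = 310.93 K, T_C = 13.4 × 310.93/14.40 = 289.34 K.
Converting, 289.34 K = 61.13°F.

61 °F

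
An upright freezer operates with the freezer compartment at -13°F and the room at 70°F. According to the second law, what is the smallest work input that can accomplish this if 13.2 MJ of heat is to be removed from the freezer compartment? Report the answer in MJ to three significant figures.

2.45 MJ

In absolute terms T_C = 248.15 K and T_H = 294.26 K, so ΔT = 46.11 K.
The reversible limit is COP_R = T_C/ΔT = 5.382, so W_min = Q_C/COP = Q_C·ΔT/T_C.
W_min = 13.20 × 46.11/248.15 = 2.453 MJ.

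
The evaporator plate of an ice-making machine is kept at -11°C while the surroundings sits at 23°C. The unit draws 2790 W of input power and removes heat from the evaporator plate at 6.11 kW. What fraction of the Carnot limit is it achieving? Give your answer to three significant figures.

0.284

Converting, Q̇_C = 6.110 kW = 6110 W, so COP_actual = Q̇_C/Ẇ = 6110/2790 = 2.190.
In absolute terms T_C = 262.15 K and T_H = 296.15 K, so ΔT = 34.00 K.
COP_Carnot = T_C/ΔT = 262.15/34.00 = 7.710.
η_II = COP_actual/COP_Carnot = 2.190/7.710 = 0.2840.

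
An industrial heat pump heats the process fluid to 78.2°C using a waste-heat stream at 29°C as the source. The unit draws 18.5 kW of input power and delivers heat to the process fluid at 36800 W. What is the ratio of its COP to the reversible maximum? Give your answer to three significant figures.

0.279

Converting, Q̇_H = 36800 W = 36.80 kW, so COP_actual = Q̇_H/Ẇ = 36.80/18.50 = 1.989.
In absolute terms T_C = 302.15 K and T_H = 351.35 K, so ΔT = 49.20 K.
COP_Carnot = T_H/ΔT = 351.35/49.20 = 7.141.
η_II = COP_actual/COP_Carnot = 1.989/7.141 = 0.2785.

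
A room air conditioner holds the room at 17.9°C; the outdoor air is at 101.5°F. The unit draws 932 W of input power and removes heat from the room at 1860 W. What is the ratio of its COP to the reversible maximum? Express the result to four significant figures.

0.1420

COP_actual = Q̇_C/Ẇ = 1860/932.0 = 1.996.
In absolute terms T_C = 291.05 K and T_H = 311.76 K, so ΔT = 20.71 K.
COP_Carnot = T_C/ΔT = 291.05/20.71 = 14.05.
η_II = COP_actual/COP_Carnot = 1.996/14.05 = 0.1420.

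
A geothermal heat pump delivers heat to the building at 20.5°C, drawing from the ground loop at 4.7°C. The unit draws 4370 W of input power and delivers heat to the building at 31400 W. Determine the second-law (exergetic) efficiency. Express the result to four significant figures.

COP_actual = Q̇_H/Ẇ = 31400/4370 = 7.185.
In absolute terms T_C = 277.85 K and T_H = 293.65 K, so ΔT = 15.80 K.
COP_Carnot = T_H/ΔT = 293.65/15.80 = 18.59.
η_II = COP_actual/COP_Carnot = 7.185/18.59 = 0.3866.

0.3866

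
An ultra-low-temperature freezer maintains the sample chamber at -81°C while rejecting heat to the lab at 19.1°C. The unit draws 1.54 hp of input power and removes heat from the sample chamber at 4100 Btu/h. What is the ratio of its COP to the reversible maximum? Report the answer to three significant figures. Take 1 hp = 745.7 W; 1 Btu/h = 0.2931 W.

0.545

Converting, Q̇_C = 4100 Btu/h = 1.612 hp, so COP_actual = Q̇_C/Ẇ = 1.612/1.540 = 1.046.
In absolute terms T_C = 192.15 K and T_H = 292.25 K, so ΔT = 100.1 K.
COP_Carnot = T_C/ΔT = 192.15/100.1 = 1.920.
η_II = COP_actual/COP_Carnot = 1.046/1.920 = 0.5451.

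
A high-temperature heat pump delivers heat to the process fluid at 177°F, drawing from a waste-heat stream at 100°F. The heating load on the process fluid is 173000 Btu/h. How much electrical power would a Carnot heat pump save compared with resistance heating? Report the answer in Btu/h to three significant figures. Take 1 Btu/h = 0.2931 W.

In absolute terms T_C = 310.93 K and T_H = 353.71 K, so ΔT = 42.78 K.
COP_Carnot = T_H/ΔT = 353.71/42.78 = 8.268.
Resistance heating needs Ẇ_res = Q̇_H = 173000 Btu/h; the reversible heat pump needs only Ẇ_hp = Q̇_H/COP = 20920 Btu/h.
Saving = 173000 − 20920 = 152100 Btu/h.

152000 Btu/h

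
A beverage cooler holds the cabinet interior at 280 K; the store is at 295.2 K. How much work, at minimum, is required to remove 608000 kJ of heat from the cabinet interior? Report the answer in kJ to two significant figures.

The reservoir spacing is ΔT = 295.2 − 280 = 15.20 K.
The reversible limit is COP_R = T_C/ΔT = 18.42, so W_min = Q_C/COP = Q_C·ΔT/T_C.
W_min = 608000 × 15.20/280.00 = 33010 kJ.

33000 kJ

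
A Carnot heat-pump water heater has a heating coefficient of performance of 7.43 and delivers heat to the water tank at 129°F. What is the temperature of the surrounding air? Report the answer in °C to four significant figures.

COP_HP = T_H/(T_H − T_C) gives T_H − T_C = T_H/COP.
With T_H = 327.04 K, T_C = 327.04 × (1 − 1/7.43) = 283.02 K.
Converting, 283.02 K = 9.87°C.

9.873 °C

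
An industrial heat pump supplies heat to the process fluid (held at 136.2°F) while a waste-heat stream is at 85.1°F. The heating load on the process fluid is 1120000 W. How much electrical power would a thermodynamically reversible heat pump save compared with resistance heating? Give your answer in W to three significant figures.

1020000 W

In absolute terms T_C = 302.65 K and T_H = 331.04 K, so ΔT = 28.39 K.
COP_Carnot = T_H/ΔT = 331.04/28.39 = 11.66.
Resistance heating needs Ẇ_res = Q̇_H = 1120000 W; the reversible heat pump needs only Ẇ_hp = Q̇_H/COP = 96050 W.
Saving = 1120000 − 96050 = 1024000 W.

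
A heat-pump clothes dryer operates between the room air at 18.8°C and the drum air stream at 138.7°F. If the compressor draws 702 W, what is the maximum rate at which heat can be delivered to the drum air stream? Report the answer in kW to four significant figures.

5.765 kW

In absolute terms T_C = 291.95 K and T_H = 332.43 K, so ΔT = 40.48 K.
COP_Carnot = T_H/ΔT = 332.43/40.48 = 8.213.
Q̇_max = COP_Carnot × Ẇ = 8.213 × 702.0 W = 5765 W = 5.765 kW.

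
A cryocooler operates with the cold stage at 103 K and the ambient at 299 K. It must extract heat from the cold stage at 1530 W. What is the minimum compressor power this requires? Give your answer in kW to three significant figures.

The reservoir spacing is ΔT = 299 − 103 = 196.0 K.
COP_Carnot = T_C/ΔT = 103.00/196.0 = 0.5255.
Ẇ_min = Q̇/COP_Carnot = 1530/0.5255 = 2911 W = 2.911 kW.

2.91 kW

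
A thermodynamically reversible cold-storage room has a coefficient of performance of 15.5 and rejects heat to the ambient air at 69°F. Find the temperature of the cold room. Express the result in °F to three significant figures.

37.0 °F

For a Carnot refrigerator COP_R = T_C/(T_H − T_C), so T_C = COP·T_H/(1 + COP).
With T_H = 293.71 K, T_C = 15.5 × 293.71/16.50 = 275.91 K.
Converting, 275.91 K = 36.96°F.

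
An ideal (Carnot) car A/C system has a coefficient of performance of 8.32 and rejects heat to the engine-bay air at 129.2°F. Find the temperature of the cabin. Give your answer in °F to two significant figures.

66 °F

For a Carnot refrigerator COP_R = T_C/(T_H − T_C), so T_C = COP·T_H/(1 + COP).
With T_H = 327.15 K, T_C = 8.32 × 327.15/9.320 = 292.05 K.
Converting, 292.05 K = 66.02°F.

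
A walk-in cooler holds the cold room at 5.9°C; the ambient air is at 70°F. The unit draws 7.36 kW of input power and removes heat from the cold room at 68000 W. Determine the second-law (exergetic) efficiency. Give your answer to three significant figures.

0.504

Converting, Q̇_C = 68000 W = 68.00 kW, so COP_actual = Q̇_C/Ẇ = 68.00/7.360 = 9.239.
In absolute terms T_C = 279.05 K and T_H = 294.26 K, so ΔT = 15.21 K.
COP_Carnot = T_C/ΔT = 279.05/15.21 = 18.35.
η_II = COP_actual/COP_Carnot = 9.239/18.35 = 0.5036.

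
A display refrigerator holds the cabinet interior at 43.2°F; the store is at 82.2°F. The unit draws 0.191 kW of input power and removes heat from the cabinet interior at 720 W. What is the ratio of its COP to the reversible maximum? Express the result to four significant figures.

0.2924

Converting, Q̇_C = 720.0 W = 0.7200 kW, so COP_actual = Q̇_C/Ẇ = 0.7200/0.1910 = 3.770.
In absolute terms T_C = 279.37 K and T_H = 301.04 K, so ΔT = 21.67 K.
COP_Carnot = T_C/ΔT = 279.37/21.67 = 12.89.
η_II = COP_actual/COP_Carnot = 3.770/12.89 = 0.2924.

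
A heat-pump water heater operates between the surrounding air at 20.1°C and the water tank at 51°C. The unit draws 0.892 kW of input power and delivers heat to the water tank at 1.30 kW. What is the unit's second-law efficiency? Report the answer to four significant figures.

0.1389

COP_actual = Q̇_H/Ẇ = 1.300/0.8920 = 1.457.
In absolute terms T_C = 293.25 K and T_H = 324.15 K, so ΔT = 30.90 K.
COP_Carnot = T_H/ΔT = 324.15/30.90 = 10.49.
η_II = COP_actual/COP_Carnot = 1.457/10.49 = 0.1389.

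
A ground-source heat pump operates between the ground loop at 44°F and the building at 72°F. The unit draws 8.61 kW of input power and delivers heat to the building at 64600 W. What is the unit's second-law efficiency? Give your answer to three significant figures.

0.395

Converting, Q̇_H = 64600 W = 64.60 kW, so COP_actual = Q̇_H/Ẇ = 64.60/8.610 = 7.503.
In absolute terms T_C = 279.82 K and T_H = 295.37 K, so ΔT = 15.56 K.
COP_Carnot = T_H/ΔT = 295.37/15.56 = 18.99.
η_II = COP_actual/COP_Carnot = 7.503/18.99 = 0.3951.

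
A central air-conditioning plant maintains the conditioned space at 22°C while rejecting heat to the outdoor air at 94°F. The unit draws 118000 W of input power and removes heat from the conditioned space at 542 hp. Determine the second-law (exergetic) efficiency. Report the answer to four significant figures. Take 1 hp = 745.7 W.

0.1444

Converting, Q̇_C = 542.0 hp = 404200 W, so COP_actual = Q̇_C/Ẇ = 404200/118000 = 3.425.
In absolute terms T_C = 295.15 K and T_H = 307.59 K, so ΔT = 12.44 K.
COP_Carnot = T_C/ΔT = 295.15/12.44 = 23.72.
η_II = COP_actual/COP_Carnot = 3.425/23.72 = 0.1444.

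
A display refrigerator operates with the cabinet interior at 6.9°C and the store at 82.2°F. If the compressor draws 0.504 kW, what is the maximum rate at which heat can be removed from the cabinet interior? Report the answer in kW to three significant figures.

In absolute terms T_C = 280.05 K and T_H = 301.04 K, so ΔT = 20.99 K.
COP_Carnot = T_C/ΔT = 280.05/20.99 = 13.34.
Q̇_max = COP_Carnot × Ẇ = 13.34 × 0.5040 kW = 6.725 kW.

6.72 kW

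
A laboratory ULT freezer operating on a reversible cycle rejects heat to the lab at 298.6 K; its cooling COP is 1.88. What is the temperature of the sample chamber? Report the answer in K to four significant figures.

194.9 K

For a Carnot refrigerator COP_R = T_C/(T_H − T_C), so T_C = COP·T_H/(1 + COP).
With T_H = 298.60 K, T_C = 1.88 × 298.60/2.880 = 194.92 K.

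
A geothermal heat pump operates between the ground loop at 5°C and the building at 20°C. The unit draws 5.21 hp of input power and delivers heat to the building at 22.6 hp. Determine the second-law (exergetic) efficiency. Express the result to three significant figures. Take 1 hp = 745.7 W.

0.222

COP_actual = Q̇_H/Ẇ = 22.60/5.210 = 4.338.
In absolute terms T_C = 278.15 K and T_H = 293.15 K, so ΔT = 15.00 K.
COP_Carnot = T_H/ΔT = 293.15/15.00 = 19.54.
η_II = COP_actual/COP_Carnot = 4.338/19.54 = 0.2220.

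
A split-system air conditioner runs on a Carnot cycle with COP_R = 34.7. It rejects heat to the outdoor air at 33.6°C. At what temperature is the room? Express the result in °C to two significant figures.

25 °C

For a Carnot refrigerator COP_R = T_C/(T_H − T_C), so T_C = COP·T_H/(1 + COP).
With T_H = 306.75 K, T_C = 34.7 × 306.75/35.70 = 298.16 K.
Converting, 298.16 K = 25.01°C.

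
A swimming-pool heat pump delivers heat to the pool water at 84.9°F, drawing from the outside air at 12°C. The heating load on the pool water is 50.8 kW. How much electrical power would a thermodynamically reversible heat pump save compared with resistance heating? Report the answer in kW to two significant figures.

In absolute terms T_C = 285.15 K and T_H = 302.54 K, so ΔT = 17.39 K.
COP_Carnot = T_H/ΔT = 302.54/17.39 = 17.40.
Resistance heating needs Ẇ_res = Q̇_H = 50.80 kW; the reversible heat pump needs only Ẇ_hp = Q̇_H/COP = 2.920 kW.
Saving = 50.80 − 2.920 = 47.88 kW.

48 kW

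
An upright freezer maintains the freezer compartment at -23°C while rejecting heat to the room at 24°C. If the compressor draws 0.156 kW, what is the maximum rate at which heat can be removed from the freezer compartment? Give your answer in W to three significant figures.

In absolute terms T_C = 250.15 K and T_H = 297.15 K, so ΔT = 47.00 K.
COP_Carnot = T_C/ΔT = 250.15/47.00 = 5.322.
Q̇_max = COP_Carnot × Ẇ = 5.322 × 0.1560 kW = 0.8303 kW = 830.3 W.

830 W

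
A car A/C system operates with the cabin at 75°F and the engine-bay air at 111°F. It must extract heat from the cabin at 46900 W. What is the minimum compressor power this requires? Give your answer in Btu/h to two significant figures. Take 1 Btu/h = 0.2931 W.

In absolute terms T_C = 297.04 K and T_H = 317.04 K, so ΔT = 20.00 K.
COP_Carnot = T_C/ΔT = 297.04/20.00 = 14.85.
Ẇ_min = Q̇/COP_Carnot = 46900/14.85 = 3158 W = 10770 Btu/h.

11000 Btu/h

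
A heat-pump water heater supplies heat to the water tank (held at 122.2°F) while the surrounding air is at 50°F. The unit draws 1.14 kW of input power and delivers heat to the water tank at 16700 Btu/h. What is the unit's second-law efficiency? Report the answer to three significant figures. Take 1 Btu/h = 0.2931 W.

Converting, Q̇_H = 16700 Btu/h = 4.895 kW, so COP_actual = Q̇_H/Ẇ = 4.895/1.140 = 4.294.
In absolute terms T_C = 283.15 K and T_H = 323.26 K, so ΔT = 40.11 K.
COP_Carnot = T_H/ΔT = 323.26/40.11 = 8.059.
η_II = COP_actual/COP_Carnot = 4.294/8.059 = 0.5328.

0.533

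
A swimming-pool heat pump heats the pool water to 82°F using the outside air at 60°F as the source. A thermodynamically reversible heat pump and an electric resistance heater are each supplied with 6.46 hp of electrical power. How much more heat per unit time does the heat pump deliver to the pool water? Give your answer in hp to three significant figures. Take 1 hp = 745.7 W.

In absolute terms T_C = 288.71 K and T_H = 300.93 K, so ΔT = 12.22 K.
COP_Carnot = T_H/ΔT = 300.93/12.22 = 24.62.
The heat pump delivers Q̇_H = COP × Ẇ = 159.1 hp; the resistance heater delivers Ẇ = 6.460 hp.
Extra = (COP − 1)·Ẇ = 152.6 hp.

153 hp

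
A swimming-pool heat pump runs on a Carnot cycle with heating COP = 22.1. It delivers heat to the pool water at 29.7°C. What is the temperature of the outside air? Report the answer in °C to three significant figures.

COP_HP = T_H/(T_H − T_C) gives T_H − T_C = T_H/COP.
With T_H = 302.85 K, T_C = 302.85 × (1 − 1/22.1) = 289.15 K.
Converting, 289.15 K = 16.00°C.

16.0 °C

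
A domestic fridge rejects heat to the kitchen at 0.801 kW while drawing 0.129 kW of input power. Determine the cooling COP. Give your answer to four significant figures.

5.209

The first law gives Q̇_H = Q̇_C + Ẇ, so the three rates are Q̇_C = 0.6720, Q̇_H = 0.8010, Ẇ = 0.1290 kW.
COP_R = Q̇_C/Ẇ = 0.6720/0.1290 = 5.209.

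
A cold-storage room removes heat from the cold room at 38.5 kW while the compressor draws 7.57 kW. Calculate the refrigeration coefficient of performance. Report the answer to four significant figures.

5.086

The first law gives Q̇_H = Q̇_C + Ẇ, so the three rates are Q̇_C = 38.50, Q̇_H = 46.07, Ẇ = 7.570 kW.
COP_R = Q̇_C/Ẇ = 38.50/7.570 = 5.086.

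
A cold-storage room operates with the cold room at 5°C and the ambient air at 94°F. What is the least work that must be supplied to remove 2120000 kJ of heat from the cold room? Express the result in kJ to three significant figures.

224000 kJ

In absolute terms T_C = 278.15 K and T_H = 307.59 K, so ΔT = 29.44 K.
The reversible limit is COP_R = T_C/ΔT = 9.447, so W_min = Q_C/COP = Q_C·ΔT/T_C.
W_min = 2120000 × 29.44/278.15 = 224400 kJ.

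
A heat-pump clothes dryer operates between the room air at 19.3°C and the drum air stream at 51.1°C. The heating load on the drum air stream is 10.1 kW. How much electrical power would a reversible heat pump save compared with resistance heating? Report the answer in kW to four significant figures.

In absolute terms T_C = 292.45 K and T_H = 324.25 K, so ΔT = 31.80 K.
COP_Carnot = T_H/ΔT = 324.25/31.80 = 10.20.
Resistance heating needs Ẇ_res = Q̇_H = 10.10 kW; the reversible heat pump needs only Ẇ_hp = Q̇_H/COP = 0.9905 kW.
Saving = 10.10 − 0.9905 = 9.109 kW.

9.109 kW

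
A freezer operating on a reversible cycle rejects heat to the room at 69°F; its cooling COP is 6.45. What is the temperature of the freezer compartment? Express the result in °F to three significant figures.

-1.96 °F

For a Carnot refrigerator COP_R = T_C/(T_H − T_C), so T_C = COP·T_H/(1 + COP).
With T_H = 293.71 K, T_C = 6.45 × 293.71/7.450 = 254.28 K.
Converting, 254.28 K = -1.96°F.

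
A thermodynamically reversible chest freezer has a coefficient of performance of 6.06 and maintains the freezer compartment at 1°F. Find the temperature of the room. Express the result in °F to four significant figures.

77.02 °F

COP_R = T_C/(T_H − T_C) gives T_H − T_C = T_C/COP.
With T_C = 255.93 K, T_H = 255.93 × (1 + 1/6.06) = 298.16 K.
Converting, 298.16 K = 77.02°F.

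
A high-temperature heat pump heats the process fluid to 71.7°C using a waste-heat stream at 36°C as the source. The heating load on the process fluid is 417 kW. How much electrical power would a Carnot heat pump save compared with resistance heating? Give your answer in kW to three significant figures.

374 kW

In absolute terms T_C = 309.15 K and T_H = 344.85 K, so ΔT = 35.70 K.
COP_Carnot = T_H/ΔT = 344.85/35.70 = 9.660.
Resistance heating needs Ẇ_res = Q̇_H = 417.0 kW; the reversible heat pump needs only Ẇ_hp = Q̇_H/COP = 43.17 kW.
Saving = 417.0 − 43.17 = 373.8 kW.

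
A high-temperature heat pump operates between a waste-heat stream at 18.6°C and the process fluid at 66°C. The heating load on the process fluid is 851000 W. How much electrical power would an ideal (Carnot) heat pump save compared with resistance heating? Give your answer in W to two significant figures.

In absolute terms T_C = 291.75 K and T_H = 339.15 K, so ΔT = 47.40 K.
COP_Carnot = T_H/ΔT = 339.15/47.40 = 7.155.
Resistance heating needs Ẇ_res = Q̇_H = 851000 W; the reversible heat pump needs only Ẇ_hp = Q̇_H/COP = 118900 W.
Saving = 851000 − 118900 = 732100 W.

730000 W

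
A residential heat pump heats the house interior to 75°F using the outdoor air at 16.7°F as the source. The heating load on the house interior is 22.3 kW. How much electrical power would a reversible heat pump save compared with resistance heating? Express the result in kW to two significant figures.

20 kW

In absolute terms T_C = 264.65 K and T_H = 297.04 K, so ΔT = 32.39 K.
COP_Carnot = T_H/ΔT = 297.04/32.39 = 9.171.
Resistance heating needs Ẇ_res = Q̇_H = 22.30 kW; the reversible heat pump needs only Ẇ_hp = Q̇_H/COP = 2.432 kW.
Saving = 22.30 − 2.432 = 19.87 kW.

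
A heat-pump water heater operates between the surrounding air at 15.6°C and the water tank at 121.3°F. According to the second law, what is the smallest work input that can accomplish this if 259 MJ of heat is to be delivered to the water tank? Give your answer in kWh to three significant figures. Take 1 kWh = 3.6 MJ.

7.58 kWh

In absolute terms T_C = 288.75 K and T_H = 322.76 K, so ΔT = 34.01 K.
The reversible limit is COP_HP = T_H/ΔT = 9.490, so W_min = Q_H/COP = Q_H·ΔT/T_H.
W_min = 259.0 × 34.01/322.76 = 27.29 MJ = 7.581 kWh.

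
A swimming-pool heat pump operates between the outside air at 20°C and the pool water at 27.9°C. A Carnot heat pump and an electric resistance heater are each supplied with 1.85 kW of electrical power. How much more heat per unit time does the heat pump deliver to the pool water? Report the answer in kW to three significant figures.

68.6 kW

In absolute terms T_C = 293.15 K and T_H = 301.05 K, so ΔT = 7.900 K.
COP_Carnot = T_H/ΔT = 301.05/7.900 = 38.11.
The heat pump delivers Q̇_H = COP × Ẇ = 70.50 kW; the resistance heater delivers Ẇ = 1.850 kW.
Extra = (COP − 1)·Ẇ = 68.65 kW.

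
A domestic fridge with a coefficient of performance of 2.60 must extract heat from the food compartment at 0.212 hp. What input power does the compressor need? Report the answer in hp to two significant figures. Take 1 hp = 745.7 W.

0.082 hp

Ẇ = Q̇_C/COP = 0.2120/2.60 = 0.08154 hp.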